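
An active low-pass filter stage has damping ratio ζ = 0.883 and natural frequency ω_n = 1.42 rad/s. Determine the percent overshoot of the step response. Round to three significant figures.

For an underdamped second-order system, %OS = 100·exp(−πζ/√(1−ζ²)).
πζ/√(1−ζ²) = π·0.883/√(1−0.780) = 5.910, so %OS = 100·e^(−5.910) = 0.271%.

%OS ≈ 0.271%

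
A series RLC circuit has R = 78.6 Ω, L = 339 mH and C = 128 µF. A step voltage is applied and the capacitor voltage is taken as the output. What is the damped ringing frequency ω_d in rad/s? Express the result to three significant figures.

For a series RLC circuit (capacitor voltage as output), ω_n = 1/√(LC) = 1/√(339 mH · 128 µF) = 152 rad/s.
ζ = (R/2)·√(C/L) = (78.6/2)·√(128 µF/339 mH) = 0.764.
The damped frequency ω_d = ω_n√(1−ζ²) = 98.0 rad/s.

ω_d ≈ 98.0 rad/s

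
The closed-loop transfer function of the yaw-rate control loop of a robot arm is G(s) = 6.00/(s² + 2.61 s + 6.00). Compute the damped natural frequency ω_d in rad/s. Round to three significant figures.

Matching coefficients with s² + 2ζω_n s + ω_n² gives ω_n² = 6.00 ⇒ ω_n = 2.45 rad/s, and ζ = 2.61/(2ω_n) = 0.533.
ω_d = 2.45·√(1 − 0.533²) = 2.07 rad/s.

ω_d ≈ 2.07 rad/s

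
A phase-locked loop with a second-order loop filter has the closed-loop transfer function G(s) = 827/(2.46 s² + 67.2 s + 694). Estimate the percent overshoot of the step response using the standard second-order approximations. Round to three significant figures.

Dividing through by 2.46: denominator becomes s² + 27.32 s + 282.1.
So ω_n = √282.1 = 16.8 rad/s and ζ = 27.32/(2·16.8) = 0.813.
%OS = 100·exp(−πζ/√(1−ζ²)) = 1.24%.

%OS ≈ 1.24%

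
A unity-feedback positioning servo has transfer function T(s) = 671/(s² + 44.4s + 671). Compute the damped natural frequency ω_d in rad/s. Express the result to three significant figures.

Comparing the denominator to s² + 2ζω_n s + ω_n²: ω_n = √671 = 25.9 rad/s, and 2ζω_n = 44.4 so ζ = 44.4/(2·25.9) = 0.857.
ω_d = ω_n√(1−ζ²) = 13.3 rad/s.

ω_d ≈ 13.3 rad/s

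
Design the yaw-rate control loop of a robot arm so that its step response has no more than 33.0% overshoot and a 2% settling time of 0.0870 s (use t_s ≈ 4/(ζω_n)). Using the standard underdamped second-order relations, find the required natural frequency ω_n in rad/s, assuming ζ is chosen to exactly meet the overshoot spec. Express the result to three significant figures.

From %OS = 100·exp(−πζ/√(1−ζ²)), invert to get ζ = −ln(OS)/√(π² + ln²(OS)) with OS = 0.330.
−ln 0.330 = 1.109, so ζ = 1.109/√(π² + 1.229) = 0.333.
Then ω_n = 4/(ζ t_s) = 4/(0.333 × 0.0870) = 138 rad/s.

ω_n ≈ 138 rad/s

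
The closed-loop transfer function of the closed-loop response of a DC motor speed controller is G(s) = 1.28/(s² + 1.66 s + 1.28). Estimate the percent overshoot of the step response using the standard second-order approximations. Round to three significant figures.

Matching coefficients with s² + 2ζω_n s + ω_n² gives ω_n² = 1.28 ⇒ ω_n = 1.13 rad/s, and ζ = 1.66/(2ω_n) = 0.734.
Overshoot: exp(−π·0.734/√(1−0.734²)) = 0.0337, i.e. 3.37%.

%OS ≈ 3.37%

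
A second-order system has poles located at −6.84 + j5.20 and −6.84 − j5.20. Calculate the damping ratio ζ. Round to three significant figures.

|pole| = ω_n = √(6.84² + 5.20²) = 8.59 rad/s; ζ = cos θ = σ/ω_n = 0.796.

ζ ≈ 0.796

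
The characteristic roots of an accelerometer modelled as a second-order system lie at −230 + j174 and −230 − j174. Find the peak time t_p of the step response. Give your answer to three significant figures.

t_p ≈ 0.0181 s

t_p = π/ω_d with ω_d = 174 (the imaginary part), so t_p = 0.0181 s.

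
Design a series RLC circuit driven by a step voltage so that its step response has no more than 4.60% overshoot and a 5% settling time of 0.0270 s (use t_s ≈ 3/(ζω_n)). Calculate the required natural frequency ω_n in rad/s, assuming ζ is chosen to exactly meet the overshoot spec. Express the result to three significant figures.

ζ = −ln(OS)/√(π² + (ln OS)²). With OS = 0.0460, ln OS = −3.079 and ζ = 3.079/4.399 = 0.700.
Then ω_n = 3/(ζ t_s) = 3/(0.700 × 0.0270) = 159 rad/s.

ω_n ≈ 159 rad/s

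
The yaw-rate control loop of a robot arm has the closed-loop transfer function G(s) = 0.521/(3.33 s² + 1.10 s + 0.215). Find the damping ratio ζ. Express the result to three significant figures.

ζ ≈ 0.650

Dividing through by 3.33: denominator becomes s² + 0.3303 s + 0.06456.
So ω_n = √0.06456 = 0.254 rad/s and ζ = 0.3303/(2·0.254) = 0.650.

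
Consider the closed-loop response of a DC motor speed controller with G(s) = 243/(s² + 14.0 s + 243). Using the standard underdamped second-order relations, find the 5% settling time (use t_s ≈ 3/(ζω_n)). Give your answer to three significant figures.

t_s ≈ 0.429 s

ω_n = √243 = 15.6 rad/s; ζ = 14.0/(2·15.6) = 0.449.
t_s ≈ 3/(ζω_n) = 3/(0.449·15.6) = 0.429 s.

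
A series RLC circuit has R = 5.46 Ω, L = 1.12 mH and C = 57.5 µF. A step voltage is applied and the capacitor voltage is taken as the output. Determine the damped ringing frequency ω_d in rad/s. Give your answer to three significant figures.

For a series RLC circuit (capacitor voltage as output), ω_n = 1/√(LC) = 1/√(1.12 mH · 57.5 µF) = 3940 rad/s.
ζ = (R/2)·√(C/L) = (5.46/2)·√(57.5 µF/1.12 mH) = 0.619.
ω_d = 3940·√(1 − 0.619²) = 3100 rad/s.

ω_d ≈ 3100 rad/s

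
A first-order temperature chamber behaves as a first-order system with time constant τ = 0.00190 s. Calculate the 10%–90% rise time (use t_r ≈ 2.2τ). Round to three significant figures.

t_r ≈ 0.00418 s

t_r ≈ 2.2τ = 0.00418 s.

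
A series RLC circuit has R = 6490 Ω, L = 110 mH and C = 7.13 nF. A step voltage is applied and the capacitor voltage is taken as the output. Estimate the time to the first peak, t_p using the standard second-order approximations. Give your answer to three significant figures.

t_p ≈ 0.000156 s

For a series RLC circuit (capacitor voltage as output), ω_n = 1/√(LC) = 1/√(110 mH · 7.13 nF) = 35700 rad/s.
ζ = (R/2)·√(C/L) = (6490/2)·√(7.13 nF/110 mH) = 0.826.
ω_d = 35700·√(1 − 0.826²) = 20100 rad/s. t_p = π/ω_d = 0.000156 s.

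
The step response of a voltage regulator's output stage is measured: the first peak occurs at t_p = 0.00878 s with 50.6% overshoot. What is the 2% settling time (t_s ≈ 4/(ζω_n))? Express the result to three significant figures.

The overshoot fixes ζ = −ln(OS)/√(π²+ln²(OS)) = 0.212.
From t_p = π/ω_d, ω_d = π/0.00878 = 358 rad/s, so ω_n = ω_d/√(1−ζ²) = 366 rad/s.
t_s ≈ 4/(ζω_n) = 4/(0.212·366) = 0.0516 s.

t_s ≈ 0.0516 s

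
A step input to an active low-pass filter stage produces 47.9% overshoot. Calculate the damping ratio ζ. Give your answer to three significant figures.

ζ ≈ 0.228

Inverting the overshoot relation: ζ = |ln 0.479|/√(π² + ln²0.479) = 0.228.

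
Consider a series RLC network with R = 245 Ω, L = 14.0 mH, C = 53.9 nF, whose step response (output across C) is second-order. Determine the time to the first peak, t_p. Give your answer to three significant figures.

t_p ≈ 0.0000889 s

For a series RLC circuit (capacitor voltage as output), ω_n = 1/√(LC) = 1/√(14.0 mH · 53.9 nF) = 36400 rad/s.
ζ = (R/2)·√(C/L) = (245/2)·√(53.9 nF/14.0 mH) = 0.240.
The damped frequency ω_d = ω_n√(1−ζ²) = 35300 rad/s. t_p = π/ω_d = 0.0000889 s.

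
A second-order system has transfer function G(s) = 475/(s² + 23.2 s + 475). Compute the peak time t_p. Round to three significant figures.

t_p ≈ 0.170 s

ω_n = √475 = 21.8 rad/s; ζ = 23.2/(2·21.8) = 0.532.
ω_d = ω_n√(1−ζ²) = 18.5 rad/s. Then t_p = π/ω_d = 0.170 s.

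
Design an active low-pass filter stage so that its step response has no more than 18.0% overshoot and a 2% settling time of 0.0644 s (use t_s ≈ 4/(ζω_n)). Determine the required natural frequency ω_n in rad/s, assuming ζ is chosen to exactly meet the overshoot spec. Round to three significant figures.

ω_n ≈ 130 rad/s

Inverting the overshoot relation: ζ = |ln 0.180|/√(π² + ln²0.180) = 0.479.
Then ω_n = 4/(ζ t_s) = 4/(0.479 × 0.0644) = 130 rad/s.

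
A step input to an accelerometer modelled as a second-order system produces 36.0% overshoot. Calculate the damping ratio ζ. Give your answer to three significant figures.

ζ = −ln(OS)/√(π² + (ln OS)²). With OS = 0.360, ln OS = −1.022 and ζ = 1.022/3.304 = 0.309.

ζ ≈ 0.309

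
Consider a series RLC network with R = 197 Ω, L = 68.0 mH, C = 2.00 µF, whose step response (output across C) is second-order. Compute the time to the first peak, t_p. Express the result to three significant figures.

For a series RLC circuit (capacitor voltage as output), ω_n = 1/√(LC) = 1/√(68.0 mH · 2.00 µF) = 2710 rad/s.
ζ = (R/2)·√(C/L) = (197/2)·√(2.00 µF/68.0 mH) = 0.534.
The damped frequency ω_d = ω_n√(1−ζ²) = 2290 rad/s. t_p = π/ω_d = 0.00137 s.

t_p ≈ 0.00137 s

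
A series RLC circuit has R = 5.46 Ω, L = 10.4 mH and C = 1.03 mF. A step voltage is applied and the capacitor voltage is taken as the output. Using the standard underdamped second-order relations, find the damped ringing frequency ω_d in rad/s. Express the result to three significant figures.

ω_d ≈ 156 rad/s

For a series RLC circuit (capacitor voltage as output), ω_n = 1/√(LC) = 1/√(10.4 mH · 1.03 mF) = 306 rad/s.
ζ = (R/2)·√(C/L) = (5.46/2)·√(1.03 mF/10.4 mH) = 0.859.
ω_d = 306·√(1 − 0.859²) = 156 rad/s.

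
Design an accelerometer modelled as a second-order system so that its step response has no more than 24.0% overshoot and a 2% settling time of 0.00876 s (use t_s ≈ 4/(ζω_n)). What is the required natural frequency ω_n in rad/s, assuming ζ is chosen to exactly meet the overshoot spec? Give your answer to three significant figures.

Inverting the overshoot relation: ζ = |ln 0.240|/√(π² + ln²0.240) = 0.414.
From t_s ≈ 4/(ζω_n): ω_n = 4/(ζ·t_s) = 4/(0.414·0.00876) = 1100 rad/s.

ω_n ≈ 1100 rad/s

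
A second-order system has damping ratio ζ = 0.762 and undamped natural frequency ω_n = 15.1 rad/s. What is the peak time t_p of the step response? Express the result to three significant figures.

t_p ≈ 0.321 s

The damped frequency is ω_d = ω_n√(1−ζ²) = 15.1·√(1−0.581) = 9.78 rad/s.
Peak time t_p = π/ω_d = π/9.78 = 0.321 s.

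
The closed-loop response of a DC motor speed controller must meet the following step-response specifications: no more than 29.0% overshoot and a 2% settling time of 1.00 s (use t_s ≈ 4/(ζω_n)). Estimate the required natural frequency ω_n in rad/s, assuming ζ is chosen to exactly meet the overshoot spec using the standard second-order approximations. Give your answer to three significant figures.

Inverting the overshoot relation: ζ = |ln 0.290|/√(π² + ln²0.290) = 0.367.
From t_s ≈ 4/(ζω_n): ω_n = 4/(ζ·t_s) = 4/(0.367·1.00) = 10.9 rad/s.

ω_n ≈ 10.9 rad/s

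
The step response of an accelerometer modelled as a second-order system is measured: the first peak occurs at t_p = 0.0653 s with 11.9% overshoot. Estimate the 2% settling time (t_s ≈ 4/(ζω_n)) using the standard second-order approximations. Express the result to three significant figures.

ζ from %OS: ζ = |ln 0.119|/√(π²+ln²0.119) = 0.561.
From t_p = π/ω_d, ω_d = π/0.0653 = 48.1 rad/s, so ω_n = ω_d/√(1−ζ²) = 58.1 rad/s.
t_s ≈ 4/(ζω_n) = 4/(0.561·58.1) = 0.123 s.

t_s ≈ 0.123 s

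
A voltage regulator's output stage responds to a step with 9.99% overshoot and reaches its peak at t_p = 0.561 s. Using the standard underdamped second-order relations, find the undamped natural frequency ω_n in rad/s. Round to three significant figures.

The overshoot fixes ζ = −ln(OS)/√(π²+ln²(OS)) = 0.591.
t_p = π/ω_d ⇒ ω_d = 5.60 rad/s; then ω_n = ω_d/√(1−ζ²) = 6.94 rad/s.

ω_n ≈ 6.94 rad/s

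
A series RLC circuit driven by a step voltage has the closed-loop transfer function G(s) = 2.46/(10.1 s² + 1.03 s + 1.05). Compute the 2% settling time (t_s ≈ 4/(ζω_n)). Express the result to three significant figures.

t_s ≈ 78.4 s

Dividing through by 10.1: denominator becomes s² + 0.1020 s + 0.1040.
So ω_n = √0.1040 = 0.322 rad/s and ζ = 0.1020/(2·0.322) = 0.158.
t_s ≈ 4/(ζω_n) = 78.4 s.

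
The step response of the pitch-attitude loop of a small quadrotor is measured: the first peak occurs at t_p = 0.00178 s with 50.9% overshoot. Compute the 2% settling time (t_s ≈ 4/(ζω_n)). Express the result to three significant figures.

t_s ≈ 0.0105 s

ζ from %OS: ζ = |ln 0.509|/√(π²+ln²0.509) = 0.210.
t_p = π/ω_d ⇒ ω_d = 1760 rad/s; then ω_n = ω_d/√(1−ζ²) = 1810 rad/s.
t_s ≈ 4/(ζω_n) = 4/(0.210·1810) = 0.0105 s.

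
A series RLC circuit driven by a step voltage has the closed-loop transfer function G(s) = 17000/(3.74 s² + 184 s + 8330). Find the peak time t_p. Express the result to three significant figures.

t_p ≈ 0.0780 s

Dividing through by 3.74: denominator becomes s² + 49.20 s + 2227.
So ω_n = √2227 = 47.2 rad/s and ζ = 49.20/(2·47.2) = 0.521.
ω_d = 47.2·√(1 − 0.521²) = 40.3 rad/s. t_p = π/ω_d = 0.0780 s.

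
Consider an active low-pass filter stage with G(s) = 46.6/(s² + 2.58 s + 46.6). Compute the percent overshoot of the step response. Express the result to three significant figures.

%OS ≈ 54.6%

Matching coefficients with s² + 2ζω_n s + ω_n² gives ω_n² = 46.6 ⇒ ω_n = 6.83 rad/s, and ζ = 2.58/(2ω_n) = 0.189.
Overshoot: exp(−π·0.189/√(1−0.189²)) = 0.546, i.e. 54.6%.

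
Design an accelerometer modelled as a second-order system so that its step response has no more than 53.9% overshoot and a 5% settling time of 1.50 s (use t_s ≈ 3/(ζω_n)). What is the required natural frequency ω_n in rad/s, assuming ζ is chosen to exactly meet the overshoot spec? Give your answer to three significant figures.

ω_n ≈ 10.4 rad/s

From %OS = 100·exp(−πζ/√(1−ζ²)), invert to get ζ = −ln(OS)/√(π² + ln²(OS)) with OS = 0.539.
−ln 0.539 = 0.6180, so ζ = 0.6180/√(π² + 0.3820) = 0.193.
Then ω_n = 3/(ζ t_s) = 3/(0.193 × 1.50) = 10.4 rad/s.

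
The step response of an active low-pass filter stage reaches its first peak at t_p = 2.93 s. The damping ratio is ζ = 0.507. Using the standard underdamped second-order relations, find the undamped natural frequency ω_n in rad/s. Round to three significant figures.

Peak time t_p = π/ω_d, so ω_d = π/t_p = π/2.93 = 1.07 rad/s.
ω_n = ω_d/√(1−ζ²) = 1.07/√0.743 = 1.24 rad/s.

ω_n ≈ 1.24 rad/s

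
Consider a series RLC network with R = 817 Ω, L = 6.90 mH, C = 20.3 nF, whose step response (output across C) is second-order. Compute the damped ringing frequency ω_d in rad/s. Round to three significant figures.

ω_d ≈ 60300 rad/s

For a series RLC circuit (capacitor voltage as output), ω_n = 1/√(LC) = 1/√(6.90 mH · 20.3 nF) = 84500 rad/s.
ζ = (R/2)·√(C/L) = (817/2)·√(20.3 nF/6.90 mH) = 0.701.
ω_d = 84500·√(1 − 0.701²) = 60300 rad/s.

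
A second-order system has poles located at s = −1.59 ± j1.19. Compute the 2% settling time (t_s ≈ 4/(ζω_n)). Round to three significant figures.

For poles at −σ ± jω_d, ζω_n = σ = 1.59, so t_s ≈ 4/σ = 2.52 s.

t_s ≈ 2.52 s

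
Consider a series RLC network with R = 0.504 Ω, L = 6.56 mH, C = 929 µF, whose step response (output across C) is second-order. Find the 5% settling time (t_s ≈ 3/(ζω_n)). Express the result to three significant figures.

t_s ≈ 0.0781 s

For a series RLC circuit (capacitor voltage as output), ω_n = 1/√(LC) = 1/√(6.56 mH · 929 µF) = 405 rad/s.
ζ = (R/2)·√(C/L) = (0.504/2)·√(929 µF/6.56 mH) = 0.0948.
t_s ≈ 3/(ζω_n) = 0.0781 s.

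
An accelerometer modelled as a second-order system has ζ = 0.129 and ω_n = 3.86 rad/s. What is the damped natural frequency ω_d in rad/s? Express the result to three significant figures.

ω_d ≈ 3.83 rad/s

ω_d = ω_n√(1−ζ²) = 3.86·√0.983 = 3.83 rad/s.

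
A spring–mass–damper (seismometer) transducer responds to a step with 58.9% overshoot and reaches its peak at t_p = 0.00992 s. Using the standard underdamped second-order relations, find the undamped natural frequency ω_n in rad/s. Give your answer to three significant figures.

From the overshoot, ζ = −ln(OS)/√(π²+ln²(OS)) = 0.166.
From t_p = π/ω_d, ω_d = π/0.00992 = 317 rad/s, so ω_n = ω_d/√(1−ζ²) = 321 rad/s.

ω_n ≈ 321 rad/s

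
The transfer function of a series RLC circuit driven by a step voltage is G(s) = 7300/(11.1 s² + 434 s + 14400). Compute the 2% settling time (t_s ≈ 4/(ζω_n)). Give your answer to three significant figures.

t_s ≈ 0.205 s

Dividing through by 11.1: denominator becomes s² + 39.10 s + 1297.
So ω_n = √1297 = 36.0 rad/s and ζ = 39.10/(2·36.0) = 0.543.
t_s ≈ 4/(ζω_n) = 0.205 s.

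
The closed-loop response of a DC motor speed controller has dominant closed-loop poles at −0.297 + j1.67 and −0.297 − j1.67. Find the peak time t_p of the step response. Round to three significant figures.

t_p ≈ 1.88 s

t_p = π/ω_d with ω_d = 1.67 (the imaginary part), so t_p = 1.88 s.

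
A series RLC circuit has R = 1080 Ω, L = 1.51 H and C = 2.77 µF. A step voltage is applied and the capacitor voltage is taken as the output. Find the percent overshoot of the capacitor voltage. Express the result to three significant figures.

For a series RLC circuit (capacitor voltage as output), ω_n = 1/√(LC) = 1/√(1.51 H · 2.77 µF) = 489 rad/s.
ζ = (R/2)·√(C/L) = (1080/2)·√(2.77 µF/1.51 H) = 0.731.
%OS = 100 e^{−πζ/√(1−ζ²)} with ζ = 0.731 gives 3.44%.

%OS ≈ 3.44%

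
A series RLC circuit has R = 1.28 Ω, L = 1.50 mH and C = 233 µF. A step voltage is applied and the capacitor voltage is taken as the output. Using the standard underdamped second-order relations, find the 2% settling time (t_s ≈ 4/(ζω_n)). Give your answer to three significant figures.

t_s ≈ 0.00937 s

For a series RLC circuit (capacitor voltage as output), ω_n = 1/√(LC) = 1/√(1.50 mH · 233 µF) = 1690 rad/s.
ζ = (R/2)·√(C/L) = (1.28/2)·√(233 µF/1.50 mH) = 0.252.
t_s ≈ 4/(ζω_n) = 0.00937 s.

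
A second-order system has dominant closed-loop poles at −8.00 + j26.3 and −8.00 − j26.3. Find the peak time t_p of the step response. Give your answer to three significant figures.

t_p ≈ 0.119 s

t_p = π/ω_d with ω_d = 26.3 (the imaginary part), so t_p = 0.119 s.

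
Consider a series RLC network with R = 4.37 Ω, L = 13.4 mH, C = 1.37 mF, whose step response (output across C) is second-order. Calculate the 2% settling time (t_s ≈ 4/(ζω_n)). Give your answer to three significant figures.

t_s ≈ 0.0245 s

For a series RLC circuit (capacitor voltage as output), ω_n = 1/√(LC) = 1/√(13.4 mH · 1.37 mF) = 233 rad/s.
ζ = (R/2)·√(C/L) = (4.37/2)·√(1.37 mF/13.4 mH) = 0.699.
t_s ≈ 4/(ζω_n) = 0.0245 s.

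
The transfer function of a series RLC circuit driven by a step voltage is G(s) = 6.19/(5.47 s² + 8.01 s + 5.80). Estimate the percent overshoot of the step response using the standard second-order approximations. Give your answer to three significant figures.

%OS ≈ 4.17%

Dividing through by 5.47: denominator becomes s² + 1.464 s + 1.060.
So ω_n = √1.060 = 1.03 rad/s and ζ = 1.464/(2·1.03) = 0.711.
%OS = 100·exp(−πζ/√(1−ζ²)) = 4.17%.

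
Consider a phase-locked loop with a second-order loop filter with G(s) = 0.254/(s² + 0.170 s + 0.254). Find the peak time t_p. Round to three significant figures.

ω_n = √0.254 = 0.504 rad/s; ζ = 0.170/(2·0.504) = 0.169.
ω_d = 0.504·√(1 − 0.169²) = 0.497 rad/s. Then t_p = π/ω_d = 6.32 s.

t_p ≈ 6.32 s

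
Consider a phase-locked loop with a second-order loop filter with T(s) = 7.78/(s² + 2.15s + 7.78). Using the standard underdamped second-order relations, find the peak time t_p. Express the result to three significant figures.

Matching coefficients with s² + 2ζω_n s + ω_n² gives ω_n² = 7.78 ⇒ ω_n = 2.79 rad/s, and ζ = 2.15/(2ω_n) = 0.385.
ω_d = 2.79·√(1 − 0.385²) = 2.57 rad/s. Then t_p = π/ω_d = 1.22 s.

t_p ≈ 1.22 s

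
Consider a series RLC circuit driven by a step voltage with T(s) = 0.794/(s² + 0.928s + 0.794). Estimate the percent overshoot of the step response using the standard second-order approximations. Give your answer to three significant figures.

%OS ≈ 14.7%

Matching coefficients with s² + 2ζω_n s + ω_n² gives ω_n² = 0.794 ⇒ ω_n = 0.891 rad/s, and ζ = 0.928/(2ω_n) = 0.521.
%OS = 100 e^{−πζ/√(1−ζ²)} with ζ = 0.521 gives 14.7%.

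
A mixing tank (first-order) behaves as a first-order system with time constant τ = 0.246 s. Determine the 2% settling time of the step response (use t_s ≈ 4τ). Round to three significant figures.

t_s ≈ 0.984 s

t_s ≈ 4τ = 0.984 s.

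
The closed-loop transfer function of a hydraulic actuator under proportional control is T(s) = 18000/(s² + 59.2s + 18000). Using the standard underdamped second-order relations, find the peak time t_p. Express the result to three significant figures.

t_p ≈ 0.0240 s

Comparing the denominator to s² + 2ζω_n s + ω_n²: ω_n = √18000 = 134 rad/s, and 2ζω_n = 59.2 so ζ = 59.2/(2·134) = 0.221.
ω_d = 134·√(1 − 0.221²) = 131 rad/s. Then t_p = π/ω_d = 0.0240 s.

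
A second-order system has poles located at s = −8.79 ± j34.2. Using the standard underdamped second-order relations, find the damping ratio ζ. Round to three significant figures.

The poles are at −σ ± jω_d with σ = 8.79 and ω_d = 34.2, so ω_n = √(σ²+ω_d²) = 35.3 rad/s and ζ = σ/ω_n = 0.249.

ζ ≈ 0.249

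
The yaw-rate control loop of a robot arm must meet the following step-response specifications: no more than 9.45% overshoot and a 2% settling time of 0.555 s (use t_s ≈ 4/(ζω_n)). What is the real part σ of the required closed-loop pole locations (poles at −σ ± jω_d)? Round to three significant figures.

The settling-time spec alone fixes σ = ζω_n = 4/t_s = 4/0.555 = 7.21.
(Overshoot then fixes ζ = 0.600 and hence ω_d = σ·√(1−ζ²)/ζ = 9.60 rad/s.)

σ ≈ 7.21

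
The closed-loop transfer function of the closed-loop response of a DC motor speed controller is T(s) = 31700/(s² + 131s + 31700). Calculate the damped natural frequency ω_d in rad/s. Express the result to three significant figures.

ω_d ≈ 166 rad/s

Comparing the denominator to s² + 2ζω_n s + ω_n²: ω_n = √31700 = 178 rad/s, and 2ζω_n = 131 so ζ = 131/(2·178) = 0.368.
The damped frequency ω_d = ω_n√(1−ζ²) = 166 rad/s.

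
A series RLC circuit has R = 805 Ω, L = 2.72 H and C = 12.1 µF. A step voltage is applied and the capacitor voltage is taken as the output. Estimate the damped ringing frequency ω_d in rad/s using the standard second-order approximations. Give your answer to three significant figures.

ω_d ≈ 92.1 rad/s

For a series RLC circuit (capacitor voltage as output), ω_n = 1/√(LC) = 1/√(2.72 H · 12.1 µF) = 174 rad/s.
ζ = (R/2)·√(C/L) = (805/2)·√(12.1 µF/2.72 H) = 0.849.
ω_d = 174·√(1 − 0.849²) = 92.1 rad/s.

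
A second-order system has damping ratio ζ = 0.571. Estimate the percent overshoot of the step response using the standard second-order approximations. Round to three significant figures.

%OS ≈ 11.2%

For an underdamped second-order system, %OS = 100·exp(−πζ/√(1−ζ²)).
πζ/√(1−ζ²) = π·0.571/√(1−0.326) = 2.185, so %OS = 100·e^(−2.185) = 11.2%.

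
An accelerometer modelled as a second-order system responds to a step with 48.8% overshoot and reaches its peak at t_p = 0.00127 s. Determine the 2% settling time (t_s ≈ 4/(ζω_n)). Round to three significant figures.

The overshoot fixes ζ = −ln(OS)/√(π²+ln²(OS)) = 0.223.
t_p = π/ω_d ⇒ ω_d = 2470 rad/s; then ω_n = ω_d/√(1−ζ²) = 2540 rad/s.
t_s ≈ 4/(ζω_n) = 4/(0.223·2540) = 0.00708 s.

t_s ≈ 0.00708 s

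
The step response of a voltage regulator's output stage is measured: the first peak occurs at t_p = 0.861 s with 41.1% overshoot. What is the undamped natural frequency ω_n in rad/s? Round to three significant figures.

The overshoot fixes ζ = −ln(OS)/√(π²+ln²(OS)) = 0.272.
t_p = π/ω_d ⇒ ω_d = 3.65 rad/s; then ω_n = ω_d/√(1−ζ²) = 3.79 rad/s.

ω_n ≈ 3.79 rad/s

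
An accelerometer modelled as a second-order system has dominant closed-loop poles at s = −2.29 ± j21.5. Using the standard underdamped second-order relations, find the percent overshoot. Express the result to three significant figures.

%OS ≈ 71.6%

The poles are at −σ ± jω_d with σ = 2.29 and ω_d = 21.5, so ω_n = √(σ²+ω_d²) = 21.6 rad/s and ζ = σ/ω_n = 0.106.
Overshoot: exp(−π·0.106/√(1−0.106²)) = 0.716, i.e. 71.6%.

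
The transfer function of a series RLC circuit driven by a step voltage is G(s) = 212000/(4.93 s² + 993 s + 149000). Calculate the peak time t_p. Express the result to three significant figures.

t_p ≈ 0.0222 s

Dividing through by 4.93: denominator becomes s² + 201.4 s + 30220.
So ω_n = √30220 = 174 rad/s and ζ = 201.4/(2·174) = 0.579.
The damped frequency ω_d = ω_n√(1−ζ²) = 142 rad/s. t_p = π/ω_d = 0.0222 s.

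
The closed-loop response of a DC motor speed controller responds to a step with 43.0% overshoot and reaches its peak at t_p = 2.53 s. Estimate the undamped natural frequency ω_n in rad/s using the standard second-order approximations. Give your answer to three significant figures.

ζ from %OS: ζ = |ln 0.430|/√(π²+ln²0.430) = 0.259.
t_p = π/ω_d ⇒ ω_d = 1.24 rad/s; then ω_n = ω_d/√(1−ζ²) = 1.29 rad/s.

ω_n ≈ 1.29 rad/s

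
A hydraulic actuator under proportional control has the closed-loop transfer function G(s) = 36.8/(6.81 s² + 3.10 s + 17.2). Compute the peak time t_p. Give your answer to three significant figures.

t_p ≈ 2.00 s

Dividing through by 6.81: denominator becomes s² + 0.4552 s + 2.526.
So ω_n = √2.526 = 1.59 rad/s and ζ = 0.4552/(2·1.59) = 0.143.
The damped frequency ω_d = ω_n√(1−ζ²) = 1.57 rad/s. t_p = π/ω_d = 2.00 s.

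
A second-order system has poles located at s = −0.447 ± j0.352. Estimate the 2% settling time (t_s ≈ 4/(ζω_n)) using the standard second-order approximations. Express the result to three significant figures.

t_s ≈ 8.95 s

For poles at −σ ± jω_d, ζω_n = σ = 0.447, so t_s ≈ 4/σ = 8.95 s.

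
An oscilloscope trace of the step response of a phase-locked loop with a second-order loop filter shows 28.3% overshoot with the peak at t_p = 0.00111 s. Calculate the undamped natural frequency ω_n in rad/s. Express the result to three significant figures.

ζ from %OS: ζ = |ln 0.283|/√(π²+ln²0.283) = 0.373.
t_p = π/ω_d ⇒ ω_d = 2830 rad/s; then ω_n = ω_d/√(1−ζ²) = 3050 rad/s.

ω_n ≈ 3050 rad/s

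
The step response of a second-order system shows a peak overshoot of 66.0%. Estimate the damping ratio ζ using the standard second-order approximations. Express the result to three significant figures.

ζ ≈ 0.131

From %OS = 100·exp(−πζ/√(1−ζ²)), invert to get ζ = −ln(OS)/√(π² + ln²(OS)) with OS = 0.660.
−ln 0.660 = 0.4155, so ζ = 0.4155/√(π² + 0.1727) = 0.131.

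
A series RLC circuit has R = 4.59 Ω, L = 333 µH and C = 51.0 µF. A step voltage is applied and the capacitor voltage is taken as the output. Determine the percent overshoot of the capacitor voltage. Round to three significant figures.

%OS ≈ 0.163%

For a series RLC circuit (capacitor voltage as output), ω_n = 1/√(LC) = 1/√(333 µH · 51.0 µF) = 7670 rad/s.
ζ = (R/2)·√(C/L) = (4.59/2)·√(51.0 µF/333 µH) = 0.898.
%OS = 100 e^{−πζ/√(1−ζ²)} with ζ = 0.898 gives 0.163%.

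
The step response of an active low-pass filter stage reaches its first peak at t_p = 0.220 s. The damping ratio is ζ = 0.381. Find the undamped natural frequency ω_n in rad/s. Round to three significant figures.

ω_n ≈ 15.4 rad/s

Peak time t_p = π/ω_d, so ω_d = π/t_p = π/0.220 = 14.3 rad/s.
ω_n = ω_d/√(1−ζ²) = 14.3/√0.855 = 15.4 rad/s.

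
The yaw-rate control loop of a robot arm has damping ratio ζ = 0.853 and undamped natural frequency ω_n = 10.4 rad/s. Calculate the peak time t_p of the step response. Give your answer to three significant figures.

The damped frequency is ω_d = ω_n√(1−ζ²) = 10.4·√(1−0.728) = 5.43 rad/s.
Peak time t_p = π/ω_d = π/5.43 = 0.579 s.

t_p ≈ 0.579 s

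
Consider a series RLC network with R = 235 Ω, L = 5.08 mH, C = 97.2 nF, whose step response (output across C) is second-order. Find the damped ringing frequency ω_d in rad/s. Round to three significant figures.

For a series RLC circuit (capacitor voltage as output), ω_n = 1/√(LC) = 1/√(5.08 mH · 97.2 nF) = 45000 rad/s.
ζ = (R/2)·√(C/L) = (235/2)·√(97.2 nF/5.08 mH) = 0.514.
The damped frequency ω_d = ω_n√(1−ζ²) = 38600 rad/s.

ω_d ≈ 38600 rad/s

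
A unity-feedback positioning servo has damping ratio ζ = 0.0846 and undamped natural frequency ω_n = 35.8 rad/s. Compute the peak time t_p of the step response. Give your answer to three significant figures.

t_p ≈ 0.0881 s

The damped frequency is ω_d = ω_n√(1−ζ²) = 35.8·√(1−0.00716) = 35.7 rad/s.
Peak time t_p = π/ω_d = π/35.7 = 0.0881 s.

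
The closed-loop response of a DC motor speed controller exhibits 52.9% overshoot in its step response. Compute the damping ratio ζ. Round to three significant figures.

ζ ≈ 0.199

ζ = −ln(OS)/√(π² + (ln OS)²). With OS = 0.529, ln OS = −0.6368 and ζ = 0.6368/3.205 = 0.199.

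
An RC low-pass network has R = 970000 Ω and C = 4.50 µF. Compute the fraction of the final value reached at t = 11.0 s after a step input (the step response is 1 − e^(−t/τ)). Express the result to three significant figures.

y/y_∞ ≈ 0.920

τ = RC = 970000 × 4.50 µF = 4.37 s.
y(t)/y_∞ = 1 − e^(−t/τ) = 1 − e^(−11.0/4.37) = 1 − e^(−2.52) = 0.920.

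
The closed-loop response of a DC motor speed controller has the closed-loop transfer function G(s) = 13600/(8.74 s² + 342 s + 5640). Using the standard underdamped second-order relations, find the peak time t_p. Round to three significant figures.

t_p ≈ 0.194 s

Dividing through by 8.74: denominator becomes s² + 39.13 s + 645.3.
So ω_n = √645.3 = 25.4 rad/s and ζ = 39.13/(2·25.4) = 0.770.
ω_d = 25.4·√(1 − 0.770²) = 16.2 rad/s. t_p = π/ω_d = 0.194 s.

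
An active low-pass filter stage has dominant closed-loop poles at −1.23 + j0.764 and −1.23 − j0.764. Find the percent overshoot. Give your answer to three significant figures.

The poles are at −σ ± jω_d with σ = 1.23 and ω_d = 0.764, so ω_n = √(σ²+ω_d²) = 1.45 rad/s and ζ = σ/ω_n = 0.849.
%OS = 100 e^{−πζ/√(1−ζ²)} with ζ = 0.849 gives 0.636%.

%OS ≈ 0.636%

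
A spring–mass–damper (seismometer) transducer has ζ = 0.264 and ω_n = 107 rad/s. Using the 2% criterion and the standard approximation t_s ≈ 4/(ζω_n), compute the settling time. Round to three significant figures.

t_s ≈ 4/(ζω_n) = 4/(0.264 × 107) = 0.142 s.

t_s ≈ 0.142 s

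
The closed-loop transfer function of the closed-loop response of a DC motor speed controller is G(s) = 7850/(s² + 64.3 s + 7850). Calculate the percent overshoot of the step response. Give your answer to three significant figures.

%OS ≈ 29.4%

ω_n = √7850 = 88.6 rad/s; ζ = 64.3/(2·88.6) = 0.363.
Overshoot: exp(−π·0.363/√(1−0.363²)) = 0.294, i.e. 29.4%.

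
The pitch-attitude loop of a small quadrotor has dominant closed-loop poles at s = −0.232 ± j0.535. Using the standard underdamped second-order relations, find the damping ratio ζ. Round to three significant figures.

ζ ≈ 0.398

|pole| = ω_n = √(0.232² + 0.535²) = 0.583 rad/s; ζ = cos θ = σ/ω_n = 0.398.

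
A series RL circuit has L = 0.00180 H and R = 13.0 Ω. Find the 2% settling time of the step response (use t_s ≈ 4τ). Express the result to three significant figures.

t_s ≈ 0.000554 s

τ = L/R = 0.00180/13.0 = 0.000138 s.
t_s ≈ 4τ = 0.000554 s.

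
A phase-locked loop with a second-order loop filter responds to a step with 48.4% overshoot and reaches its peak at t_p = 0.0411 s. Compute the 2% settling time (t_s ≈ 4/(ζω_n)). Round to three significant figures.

t_s ≈ 0.227 s

ζ from %OS: ζ = |ln 0.484|/√(π²+ln²0.484) = 0.225.
From t_p = π/ω_d, ω_d = π/0.0411 = 76.4 rad/s, so ω_n = ω_d/√(1−ζ²) = 78.5 rad/s.
t_s ≈ 4/(ζω_n) = 4/(0.225·78.5) = 0.227 s.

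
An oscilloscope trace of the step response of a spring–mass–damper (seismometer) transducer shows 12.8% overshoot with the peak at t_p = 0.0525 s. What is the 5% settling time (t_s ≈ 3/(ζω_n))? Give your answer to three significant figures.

t_s ≈ 0.0766 s

ζ from %OS: ζ = |ln 0.128|/√(π²+ln²0.128) = 0.548.
t_p = π/ω_d ⇒ ω_d = 59.8 rad/s; then ω_n = ω_d/√(1−ζ²) = 71.5 rad/s.
t_s ≈ 3/(ζω_n) = 3/(0.548·71.5) = 0.0766 s.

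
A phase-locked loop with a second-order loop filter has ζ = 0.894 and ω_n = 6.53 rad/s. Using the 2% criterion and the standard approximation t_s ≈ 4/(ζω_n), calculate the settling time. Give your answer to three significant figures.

t_s ≈ 4/(ζω_n) = 4/(0.894 × 6.53) = 0.685 s.

t_s ≈ 0.685 s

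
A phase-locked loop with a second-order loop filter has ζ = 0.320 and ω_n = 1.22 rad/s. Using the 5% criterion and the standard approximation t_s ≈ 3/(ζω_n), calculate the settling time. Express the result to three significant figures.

t_s ≈ 3/(ζω_n) = 3/(0.320 × 1.22) = 7.68 s.

t_s ≈ 7.68 s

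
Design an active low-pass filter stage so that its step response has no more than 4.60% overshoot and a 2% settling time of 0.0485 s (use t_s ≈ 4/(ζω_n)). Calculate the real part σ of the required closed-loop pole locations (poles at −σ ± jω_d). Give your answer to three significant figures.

The settling-time spec alone fixes σ = ζω_n = 4/t_s = 4/0.0485 = 82.5.
(Overshoot then fixes ζ = 0.700 and hence ω_d = σ·√(1−ζ²)/ζ = 84.1 rad/s.)

σ ≈ 82.5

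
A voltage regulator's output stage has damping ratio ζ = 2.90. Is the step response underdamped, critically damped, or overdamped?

Since ζ = 2.90 > 1, the system is overdamped.

overdamped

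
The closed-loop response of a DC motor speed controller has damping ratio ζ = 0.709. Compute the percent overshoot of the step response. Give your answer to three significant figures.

For an underdamped second-order system, %OS = 100·exp(−πζ/√(1−ζ²)).
πζ/√(1−ζ²) = π·0.709/√(1−0.503) = 3.158, so %OS = 100·e^(−3.158) = 4.25%.

%OS ≈ 4.25%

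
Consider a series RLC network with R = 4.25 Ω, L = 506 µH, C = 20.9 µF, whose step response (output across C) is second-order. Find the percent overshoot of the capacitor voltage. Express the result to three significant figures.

For a series RLC circuit (capacitor voltage as output), ω_n = 1/√(LC) = 1/√(506 µH · 20.9 µF) = 9720 rad/s.
ζ = (R/2)·√(C/L) = (4.25/2)·√(20.9 µF/506 µH) = 0.432.
%OS = 100·exp(−πζ/√(1−ζ²)) = 22.2%.

%OS ≈ 22.2%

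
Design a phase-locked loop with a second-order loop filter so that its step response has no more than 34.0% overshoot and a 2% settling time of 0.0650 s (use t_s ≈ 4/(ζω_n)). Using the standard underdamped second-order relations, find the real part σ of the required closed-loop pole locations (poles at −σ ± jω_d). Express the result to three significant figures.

The settling-time spec alone fixes σ = ζω_n = 4/t_s = 4/0.0650 = 61.5.
(Overshoot then fixes ζ = 0.325 and hence ω_d = σ·√(1−ζ²)/ζ = 179 rad/s.)

σ ≈ 61.5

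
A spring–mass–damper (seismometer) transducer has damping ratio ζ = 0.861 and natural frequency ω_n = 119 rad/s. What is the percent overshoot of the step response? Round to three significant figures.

For an underdamped second-order system, %OS = 100·exp(−πζ/√(1−ζ²)).
πζ/√(1−ζ²) = π·0.861/√(1−0.741) = 5.318, so %OS = 100·e^(−5.318) = 0.490%.

%OS ≈ 0.490%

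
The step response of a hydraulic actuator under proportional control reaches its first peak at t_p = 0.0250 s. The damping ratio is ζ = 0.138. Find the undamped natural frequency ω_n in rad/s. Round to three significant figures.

ω_n ≈ 127 rad/s

Peak time t_p = π/ω_d, so ω_d = π/t_p = π/0.0250 = 126 rad/s.
ω_n = ω_d/√(1−ζ²) = 126/√0.981 = 127 rad/s.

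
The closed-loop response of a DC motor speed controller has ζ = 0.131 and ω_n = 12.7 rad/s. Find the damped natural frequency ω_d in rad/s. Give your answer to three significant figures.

ω_d = ω_n√(1−ζ²) = 12.7·√0.983 = 12.6 rad/s.

ω_d ≈ 12.6 rad/s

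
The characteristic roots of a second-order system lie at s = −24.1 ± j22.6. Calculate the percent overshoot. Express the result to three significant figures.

%OS ≈ 3.51%

|pole| = ω_n = √(24.1² + 22.6²) = 33.0 rad/s; ζ = cos θ = σ/ω_n = 0.729.
%OS = 100·exp(−πζ/√(1−ζ²)) = 3.51%.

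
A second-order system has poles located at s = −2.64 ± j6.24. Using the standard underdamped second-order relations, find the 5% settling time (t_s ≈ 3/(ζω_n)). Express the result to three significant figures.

t_s ≈ 1.14 s

For poles at −σ ± jω_d, ζω_n = σ = 2.64, so t_s ≈ 3/σ = 1.14 s.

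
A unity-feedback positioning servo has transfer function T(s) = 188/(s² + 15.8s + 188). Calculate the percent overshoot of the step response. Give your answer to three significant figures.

Comparing the denominator to s² + 2ζω_n s + ω_n²: ω_n = √188 = 13.7 rad/s, and 2ζω_n = 15.8 so ζ = 15.8/(2·13.7) = 0.576.
%OS = 100 e^{−πζ/√(1−ζ²)} with ζ = 0.576 gives 10.9%.

%OS ≈ 10.9%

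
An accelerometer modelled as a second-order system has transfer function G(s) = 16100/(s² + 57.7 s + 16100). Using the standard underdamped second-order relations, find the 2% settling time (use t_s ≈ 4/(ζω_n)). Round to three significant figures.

Comparing the denominator to s² + 2ζω_n s + ω_n²: ω_n = √16100 = 127 rad/s, and 2ζω_n = 57.7 so ζ = 57.7/(2·127) = 0.227.
t_s ≈ 4/(ζω_n) = 4/(0.227·127) = 0.139 s.

t_s ≈ 0.139 s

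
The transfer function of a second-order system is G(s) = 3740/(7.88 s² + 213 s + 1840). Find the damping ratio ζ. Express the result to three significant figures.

ζ ≈ 0.884

Dividing through by 7.88: denominator becomes s² + 27.03 s + 233.5.
So ω_n = √233.5 = 15.3 rad/s and ζ = 27.03/(2·15.3) = 0.884.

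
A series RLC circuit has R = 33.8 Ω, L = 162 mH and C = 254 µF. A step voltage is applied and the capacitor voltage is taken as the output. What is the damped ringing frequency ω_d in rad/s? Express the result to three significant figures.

For a series RLC circuit (capacitor voltage as output), ω_n = 1/√(LC) = 1/√(162 mH · 254 µF) = 156 rad/s.
ζ = (R/2)·√(C/L) = (33.8/2)·√(254 µF/162 mH) = 0.669.
ω_d = ω_n√(1−ζ²) = 116 rad/s.

ω_d ≈ 116 rad/s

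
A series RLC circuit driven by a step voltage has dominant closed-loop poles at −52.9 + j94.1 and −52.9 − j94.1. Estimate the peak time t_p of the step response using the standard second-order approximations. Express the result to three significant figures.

t_p = π/ω_d with ω_d = 94.1 (the imaginary part), so t_p = 0.0334 s.

t_p ≈ 0.0334 s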